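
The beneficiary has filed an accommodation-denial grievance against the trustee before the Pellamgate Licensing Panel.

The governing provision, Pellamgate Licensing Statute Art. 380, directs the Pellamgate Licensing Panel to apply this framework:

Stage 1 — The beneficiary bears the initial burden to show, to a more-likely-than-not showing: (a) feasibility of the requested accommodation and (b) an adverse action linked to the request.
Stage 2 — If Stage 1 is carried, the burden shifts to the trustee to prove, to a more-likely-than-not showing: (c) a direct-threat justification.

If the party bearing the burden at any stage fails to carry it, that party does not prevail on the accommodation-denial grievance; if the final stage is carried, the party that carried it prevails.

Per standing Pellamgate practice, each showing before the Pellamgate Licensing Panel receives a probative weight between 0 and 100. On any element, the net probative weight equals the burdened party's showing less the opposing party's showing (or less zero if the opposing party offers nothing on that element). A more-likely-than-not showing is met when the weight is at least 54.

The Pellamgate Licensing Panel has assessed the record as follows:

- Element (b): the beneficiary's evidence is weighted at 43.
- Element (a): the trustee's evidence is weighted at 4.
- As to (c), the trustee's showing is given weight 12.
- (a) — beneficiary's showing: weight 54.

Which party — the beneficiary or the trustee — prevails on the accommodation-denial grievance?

At Stage 1 the beneficiary must meet a more-likely-than-not showing (weight is at least 54): on (a) the weight is 54 less the opposing 4 gives net 50, which does not reach 54, so (a) does not meet the standard; on (b) the weight is 43, < 54, so (b) does not meet the standard.
  Stage 1 not carried; the beneficiary fails its burden.
The trustee prevails.

trustee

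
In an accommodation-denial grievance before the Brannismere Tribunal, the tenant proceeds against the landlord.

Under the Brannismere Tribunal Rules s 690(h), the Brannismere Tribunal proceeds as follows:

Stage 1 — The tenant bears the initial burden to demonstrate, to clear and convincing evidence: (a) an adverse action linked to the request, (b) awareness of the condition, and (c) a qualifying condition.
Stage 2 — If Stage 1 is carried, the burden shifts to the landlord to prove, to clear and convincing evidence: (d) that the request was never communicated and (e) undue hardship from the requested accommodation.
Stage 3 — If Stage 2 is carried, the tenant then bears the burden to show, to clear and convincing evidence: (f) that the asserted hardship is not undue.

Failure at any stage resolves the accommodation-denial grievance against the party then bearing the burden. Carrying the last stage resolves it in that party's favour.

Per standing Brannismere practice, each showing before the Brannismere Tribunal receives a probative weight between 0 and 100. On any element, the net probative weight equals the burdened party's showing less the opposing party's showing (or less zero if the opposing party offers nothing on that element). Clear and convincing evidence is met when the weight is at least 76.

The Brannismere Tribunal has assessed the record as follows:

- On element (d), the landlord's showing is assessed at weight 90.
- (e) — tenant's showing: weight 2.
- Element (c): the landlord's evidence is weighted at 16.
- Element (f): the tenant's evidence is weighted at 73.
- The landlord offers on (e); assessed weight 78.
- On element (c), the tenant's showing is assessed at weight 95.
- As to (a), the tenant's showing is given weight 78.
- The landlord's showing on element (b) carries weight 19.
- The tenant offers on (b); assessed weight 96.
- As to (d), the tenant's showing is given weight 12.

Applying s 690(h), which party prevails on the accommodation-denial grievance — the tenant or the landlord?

At Stage 1 the tenant must meet clear and convincing evidence (weight is at least 76): on (a) the weight is 78, ≥ 76, so (a) meets the standard; on (b) the weight is 96 less the opposing 19 gives net 77, which does reach 76, so (b) meets the standard; on (c) the weight is 95 less the opposing 16 gives net 79, ≥ 76, so (c) meets the standard.
  The tenant carries Stage 1; the landlord now bears the burden.
At Stage 2 the landlord must meet clear and convincing evidence (weight is at least 76): on (d) the weight is 90 less the opposing 12 gives net 78, ≥ 76, so (d) meets the standard; on (e) the weight is 78 less the opposing 2 gives net 76, which does reach 76, so (e) meets the standard.
  All elements met. The burden passes to the tenant.
At Stage 3 the tenant must meet clear and convincing evidence (weight is at least 76): on (f) the weight is 73, < 76, so (f) does not meet the standard.
  The tenant does not carry Stage 3.
The landlord prevails.

landlord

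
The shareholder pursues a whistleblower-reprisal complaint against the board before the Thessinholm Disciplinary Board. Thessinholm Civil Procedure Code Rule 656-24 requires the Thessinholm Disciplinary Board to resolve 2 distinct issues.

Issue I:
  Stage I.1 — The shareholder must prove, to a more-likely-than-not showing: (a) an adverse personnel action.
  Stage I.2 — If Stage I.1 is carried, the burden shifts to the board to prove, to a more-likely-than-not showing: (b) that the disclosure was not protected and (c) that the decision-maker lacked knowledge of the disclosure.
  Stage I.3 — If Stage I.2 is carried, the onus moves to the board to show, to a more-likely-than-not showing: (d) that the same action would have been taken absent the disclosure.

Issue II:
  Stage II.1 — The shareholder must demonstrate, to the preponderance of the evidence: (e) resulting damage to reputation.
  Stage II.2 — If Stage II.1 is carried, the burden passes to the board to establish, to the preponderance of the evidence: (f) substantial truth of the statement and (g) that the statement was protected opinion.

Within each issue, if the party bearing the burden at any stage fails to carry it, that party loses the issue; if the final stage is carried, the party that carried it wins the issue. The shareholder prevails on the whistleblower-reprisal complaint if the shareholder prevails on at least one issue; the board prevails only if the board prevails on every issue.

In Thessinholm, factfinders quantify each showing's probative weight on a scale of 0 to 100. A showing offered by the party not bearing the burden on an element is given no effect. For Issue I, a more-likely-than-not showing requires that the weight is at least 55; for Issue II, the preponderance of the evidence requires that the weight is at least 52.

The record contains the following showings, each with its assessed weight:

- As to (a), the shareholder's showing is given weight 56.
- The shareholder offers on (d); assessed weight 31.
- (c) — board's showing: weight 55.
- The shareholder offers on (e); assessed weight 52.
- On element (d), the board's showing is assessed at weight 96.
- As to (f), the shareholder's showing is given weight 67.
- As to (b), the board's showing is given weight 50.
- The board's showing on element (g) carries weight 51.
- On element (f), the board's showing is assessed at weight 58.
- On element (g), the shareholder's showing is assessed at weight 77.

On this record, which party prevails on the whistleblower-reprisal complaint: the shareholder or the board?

shareholder

— Issue I —
Stage I.1 — burden on shareholder; standard: a more-likely-than-not showing (weight is at least 55).
    (a): 56 ≥ 55 [met]
  The shareholder carries Stage I.1; the board now bears the burden.
Stage I.2 — burden on board; standard: a more-likely-than-not showing (weight is at least 55).
    (b): 50 < 55 [not met]
    (c): 55 ≥ 55 [met]
  Stage I.2 not carried; the board fails its burden.
So the shareholder prevails on this issue.
— Issue II —
Stage II.1 (shareholder, the preponderance of the evidence, weight is at least 52): (e) 52 ≥ 52 — meets.
  Stage II.1 is satisfied; the onus moves to the board.
Stage II.2 (board, the preponderance of the evidence, weight is at least 52): (f) 58 (shareholder's 67 disregarded) ≥ 52 — meets; (g) 51 (shareholder's 77 disregarded) < 52 — fails.
  The board does not carry Stage II.2.
The analysis ends at Stage II.2; the shareholder prevails on this issue.
Per-issue: Issue I → shareholder; Issue II → shareholder. The shareholder must prevail on at least one issue; overall, the shareholder prevails.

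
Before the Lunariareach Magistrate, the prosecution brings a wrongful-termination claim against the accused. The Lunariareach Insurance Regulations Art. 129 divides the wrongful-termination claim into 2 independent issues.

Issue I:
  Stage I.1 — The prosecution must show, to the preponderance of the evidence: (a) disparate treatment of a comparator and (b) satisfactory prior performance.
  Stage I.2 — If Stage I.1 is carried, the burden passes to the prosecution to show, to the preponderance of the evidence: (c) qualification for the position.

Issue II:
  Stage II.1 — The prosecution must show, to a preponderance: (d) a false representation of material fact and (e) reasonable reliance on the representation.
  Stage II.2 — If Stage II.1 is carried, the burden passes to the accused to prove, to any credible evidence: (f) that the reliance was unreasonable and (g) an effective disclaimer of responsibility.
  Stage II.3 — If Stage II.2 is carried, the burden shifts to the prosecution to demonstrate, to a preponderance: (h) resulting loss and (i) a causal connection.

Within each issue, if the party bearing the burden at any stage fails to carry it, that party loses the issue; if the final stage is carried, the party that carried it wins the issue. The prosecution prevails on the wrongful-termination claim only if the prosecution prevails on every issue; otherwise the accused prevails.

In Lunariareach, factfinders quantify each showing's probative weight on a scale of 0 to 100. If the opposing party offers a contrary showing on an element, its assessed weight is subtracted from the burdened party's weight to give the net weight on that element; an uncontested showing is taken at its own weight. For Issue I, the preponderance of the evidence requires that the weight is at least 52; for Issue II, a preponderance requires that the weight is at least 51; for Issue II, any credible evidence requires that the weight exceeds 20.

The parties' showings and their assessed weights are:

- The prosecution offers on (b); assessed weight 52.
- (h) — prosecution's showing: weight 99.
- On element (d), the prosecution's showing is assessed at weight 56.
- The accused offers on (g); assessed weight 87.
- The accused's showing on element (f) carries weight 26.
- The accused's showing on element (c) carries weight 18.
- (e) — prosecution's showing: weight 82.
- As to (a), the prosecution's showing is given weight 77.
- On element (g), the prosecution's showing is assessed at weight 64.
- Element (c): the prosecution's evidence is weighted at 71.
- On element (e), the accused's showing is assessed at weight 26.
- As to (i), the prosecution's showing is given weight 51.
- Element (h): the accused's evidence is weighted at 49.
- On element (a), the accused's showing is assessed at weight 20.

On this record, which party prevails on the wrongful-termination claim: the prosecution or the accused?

— Issue I —
Stage I.1 (prosecution, the preponderance of the evidence, weight is at least 52): (a) net 77−20=57 ≥ 52 — meets; (b) 52 ≥ 52 — meets.
  Stage I.1 is satisfied; the prosecution continues to bear the burden.
Stage I.2 (prosecution, the preponderance of the evidence, weight is at least 52): (c) net 71−18=53 ≥ 52 — meets.
  Stage I.2 carried; the final stage is satisfied.
With every stage satisfied, the prosecution prevails on this issue.
— Issue II —
Stage II.1 (prosecution, a preponderance, weight is at least 51): (d) 56 ≥ 51 — meets; (e) net 82−26=56 ≥ 51 — meets.
  All elements met. The burden passes to the accused.
Stage II.2 (accused, any credible evidence, weight exceeds 20): (f) 26 > 20 — meets; (g) net 87−64=23 > 20 — meets.
  All elements met. The burden passes to the prosecution.
Stage II.3 (prosecution, a preponderance, weight is at least 51): (h) net 99−49=50 < 51 — fails; (i) 51 ≥ 51 — meets.
  Not every element is met, so the prosecution fails to carry Stage II.3.
The analysis ends at Stage II.3; the accused prevails on this issue.
Per-issue: Issue I → prosecution; Issue II → accused. The prosecution must prevail on every issue; overall, the accused prevails.

accused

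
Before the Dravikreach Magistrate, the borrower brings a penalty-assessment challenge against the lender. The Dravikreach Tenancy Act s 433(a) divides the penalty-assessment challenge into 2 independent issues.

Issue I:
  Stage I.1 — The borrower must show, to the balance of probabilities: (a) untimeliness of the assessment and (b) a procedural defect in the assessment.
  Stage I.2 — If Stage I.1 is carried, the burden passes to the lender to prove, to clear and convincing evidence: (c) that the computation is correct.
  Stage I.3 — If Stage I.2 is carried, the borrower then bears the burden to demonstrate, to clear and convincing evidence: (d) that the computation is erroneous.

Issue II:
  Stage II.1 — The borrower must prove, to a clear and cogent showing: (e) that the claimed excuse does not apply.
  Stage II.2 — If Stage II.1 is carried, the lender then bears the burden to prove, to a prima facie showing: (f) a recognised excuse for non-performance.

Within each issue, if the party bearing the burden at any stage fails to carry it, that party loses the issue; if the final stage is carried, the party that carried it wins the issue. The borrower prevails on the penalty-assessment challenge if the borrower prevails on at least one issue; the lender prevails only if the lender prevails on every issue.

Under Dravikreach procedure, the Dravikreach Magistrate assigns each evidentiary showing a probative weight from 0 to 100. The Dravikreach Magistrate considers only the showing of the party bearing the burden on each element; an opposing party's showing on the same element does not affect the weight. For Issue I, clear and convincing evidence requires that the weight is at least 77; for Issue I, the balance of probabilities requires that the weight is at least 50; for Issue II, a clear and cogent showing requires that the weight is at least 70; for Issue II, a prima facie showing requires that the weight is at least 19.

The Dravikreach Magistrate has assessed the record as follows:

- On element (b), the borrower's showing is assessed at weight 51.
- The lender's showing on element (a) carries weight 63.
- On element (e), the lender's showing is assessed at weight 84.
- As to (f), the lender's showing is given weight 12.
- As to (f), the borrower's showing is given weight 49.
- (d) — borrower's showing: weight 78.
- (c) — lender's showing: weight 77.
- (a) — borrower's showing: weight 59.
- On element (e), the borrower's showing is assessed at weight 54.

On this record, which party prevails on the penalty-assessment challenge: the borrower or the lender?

— Issue I —
Stage I.1 — burden on borrower; standard: the balance of probabilities (weight is at least 50).
    (a): 59 (lender's 63 disregarded) ≥ 50 [met]
    (b): 51 ≥ 50 [met]
  Stage I.1 carried; the burden shifts to the lender.
Stage I.2 — burden on lender; standard: clear and convincing evidence (weight is at least 77).
    (c): 77 ≥ 77 [met]
  Stage I.2 is satisfied; the onus moves to the borrower.
Stage I.3 — burden on borrower; standard: clear and convincing evidence (weight is at least 77).
    (d): 78 ≥ 77 [met]
  Stage I.3 carried; the final stage is satisfied.
Every stage carried; the borrower prevails on this issue.
— Issue II —
Stage II.1 — burden on borrower; standard: a clear and cogent showing (weight is at least 70).
    (e): 54 (lender's 84 disregarded) < 70 [not met]
  Not every element is met, so the borrower fails to carry Stage II.1.
So the lender prevails on this issue.
Per-issue: Issue I → borrower; Issue II → lender. The borrower must prevail on at least one issue; overall, the borrower prevails.

borrower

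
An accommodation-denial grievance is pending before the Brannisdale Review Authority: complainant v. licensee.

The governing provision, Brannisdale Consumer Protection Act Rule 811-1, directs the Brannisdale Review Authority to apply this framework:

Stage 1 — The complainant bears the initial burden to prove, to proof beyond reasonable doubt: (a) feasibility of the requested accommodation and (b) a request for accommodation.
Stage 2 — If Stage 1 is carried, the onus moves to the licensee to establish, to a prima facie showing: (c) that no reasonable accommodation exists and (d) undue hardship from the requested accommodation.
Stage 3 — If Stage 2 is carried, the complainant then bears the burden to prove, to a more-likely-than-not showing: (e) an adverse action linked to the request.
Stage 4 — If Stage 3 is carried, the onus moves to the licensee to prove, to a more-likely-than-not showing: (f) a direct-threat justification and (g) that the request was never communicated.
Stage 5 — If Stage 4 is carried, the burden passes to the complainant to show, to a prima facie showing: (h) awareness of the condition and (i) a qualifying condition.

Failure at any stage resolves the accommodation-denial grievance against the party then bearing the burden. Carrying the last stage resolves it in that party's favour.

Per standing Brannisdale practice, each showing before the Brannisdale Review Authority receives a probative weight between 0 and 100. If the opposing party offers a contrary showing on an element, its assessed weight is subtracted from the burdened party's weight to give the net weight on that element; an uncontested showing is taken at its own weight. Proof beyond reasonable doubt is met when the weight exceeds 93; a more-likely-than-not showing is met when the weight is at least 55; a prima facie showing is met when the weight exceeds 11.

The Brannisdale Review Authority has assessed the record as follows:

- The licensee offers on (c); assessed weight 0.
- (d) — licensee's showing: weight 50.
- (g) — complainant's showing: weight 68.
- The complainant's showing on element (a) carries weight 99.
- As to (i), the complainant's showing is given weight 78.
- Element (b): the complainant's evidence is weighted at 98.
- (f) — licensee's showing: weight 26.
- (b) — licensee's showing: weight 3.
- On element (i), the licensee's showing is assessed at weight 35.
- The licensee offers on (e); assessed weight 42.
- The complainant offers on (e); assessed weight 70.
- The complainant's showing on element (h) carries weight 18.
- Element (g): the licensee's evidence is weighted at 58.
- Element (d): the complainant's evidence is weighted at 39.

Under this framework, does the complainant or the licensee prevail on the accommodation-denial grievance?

At Stage 1 the complainant must meet proof beyond reasonable doubt (weight exceeds 93): on (a) the weight is 99, > 93, so (a) meets the standard; on (b) the weight is 98 less the opposing 3 gives net 95, > 93, so (b) meets the standard.
  Stage 1 is satisfied; the onus moves to the licensee.
At Stage 2 the licensee must meet a prima facie showing (weight exceeds 11): on (c) the weight is 0, which does not exceed 11, so (c) does not meet the standard; on (d) the weight is 50 less the opposing 39 gives net 11, ≤ 11, so (d) does not meet the standard.
  Not every element is met, so the licensee fails to carry Stage 2.
The complainant prevails.

complainant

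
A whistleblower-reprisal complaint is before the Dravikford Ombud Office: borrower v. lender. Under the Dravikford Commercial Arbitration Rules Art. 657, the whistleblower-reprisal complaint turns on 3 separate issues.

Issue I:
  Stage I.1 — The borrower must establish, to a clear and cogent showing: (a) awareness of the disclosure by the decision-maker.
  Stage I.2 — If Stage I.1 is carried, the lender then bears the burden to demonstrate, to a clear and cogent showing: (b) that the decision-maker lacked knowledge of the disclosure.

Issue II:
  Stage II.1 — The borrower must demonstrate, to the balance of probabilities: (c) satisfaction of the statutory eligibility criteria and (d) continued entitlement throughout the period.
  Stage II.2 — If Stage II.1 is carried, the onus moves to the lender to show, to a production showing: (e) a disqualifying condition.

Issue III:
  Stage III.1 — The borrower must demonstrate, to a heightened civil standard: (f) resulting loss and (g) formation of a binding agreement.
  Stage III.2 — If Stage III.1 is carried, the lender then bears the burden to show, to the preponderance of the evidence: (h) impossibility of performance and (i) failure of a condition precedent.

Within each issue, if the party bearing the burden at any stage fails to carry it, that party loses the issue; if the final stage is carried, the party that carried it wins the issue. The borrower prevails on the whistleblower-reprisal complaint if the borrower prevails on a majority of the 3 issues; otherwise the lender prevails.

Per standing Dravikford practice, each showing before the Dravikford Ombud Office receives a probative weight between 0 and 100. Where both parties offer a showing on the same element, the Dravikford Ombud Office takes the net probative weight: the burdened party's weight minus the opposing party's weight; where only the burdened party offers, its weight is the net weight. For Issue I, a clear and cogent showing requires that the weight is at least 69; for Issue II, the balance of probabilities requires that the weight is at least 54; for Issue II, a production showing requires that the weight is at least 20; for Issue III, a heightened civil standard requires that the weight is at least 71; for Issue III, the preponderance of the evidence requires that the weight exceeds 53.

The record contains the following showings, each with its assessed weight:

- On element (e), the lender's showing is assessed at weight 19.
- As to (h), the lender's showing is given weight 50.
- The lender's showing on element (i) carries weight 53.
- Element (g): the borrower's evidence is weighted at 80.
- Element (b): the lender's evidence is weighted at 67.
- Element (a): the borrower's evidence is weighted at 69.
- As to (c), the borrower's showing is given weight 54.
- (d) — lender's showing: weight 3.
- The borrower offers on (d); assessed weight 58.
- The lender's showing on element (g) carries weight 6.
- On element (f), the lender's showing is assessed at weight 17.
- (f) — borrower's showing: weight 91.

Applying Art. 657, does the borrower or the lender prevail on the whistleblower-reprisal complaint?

borrower

— Issue I —
Stage I.1 (borrower, a clear and cogent showing, weight is at least 69): (a) 69 ≥ 69 — meets.
  The borrower carries Stage I.1; the lender now bears the burden.
Stage I.2 (lender, a clear and cogent showing, weight is at least 69): (b) 67 < 69 — fails.
  Not every element is met, so the lender fails to carry Stage I.2.
So the borrower prevails on this issue.
— Issue II —
At Stage II.1 the borrower must meet the balance of probabilities (weight is at least 54): on (c) the weight is 54, ≥ 54, so (c) meets the standard; on (d) the weight is 58 less the opposing 3 gives net 55, which does reach 54, so (d) meets the standard.
  The borrower carries Stage II.1; the lender now bears the burden.
At Stage II.2 the lender must meet a production showing (weight is at least 20): on (e) the weight is 19, < 20, so (e) does not meet the standard.
  The lender does not carry Stage II.2.
The borrower prevails on this issue.
— Issue III —
Stage III.1 (borrower, a heightened civil standard, weight is at least 71): (f) net 91−17=74 ≥ 71 — meets; (g) net 80−6=74 ≥ 71 — meets.
  The borrower carries Stage III.1; the lender now bears the burden.
Stage III.2 (lender, the preponderance of the evidence, weight exceeds 53): (h) 50 ≤ 53 — fails; (i) 53 ≤ 53 — fails.
  The lender does not carry Stage III.2.
The borrower prevails on this issue.
Per-issue: Issue I → borrower; Issue II → borrower; Issue III → borrower. The borrower must prevail on a majority of issues; overall, the borrower prevails.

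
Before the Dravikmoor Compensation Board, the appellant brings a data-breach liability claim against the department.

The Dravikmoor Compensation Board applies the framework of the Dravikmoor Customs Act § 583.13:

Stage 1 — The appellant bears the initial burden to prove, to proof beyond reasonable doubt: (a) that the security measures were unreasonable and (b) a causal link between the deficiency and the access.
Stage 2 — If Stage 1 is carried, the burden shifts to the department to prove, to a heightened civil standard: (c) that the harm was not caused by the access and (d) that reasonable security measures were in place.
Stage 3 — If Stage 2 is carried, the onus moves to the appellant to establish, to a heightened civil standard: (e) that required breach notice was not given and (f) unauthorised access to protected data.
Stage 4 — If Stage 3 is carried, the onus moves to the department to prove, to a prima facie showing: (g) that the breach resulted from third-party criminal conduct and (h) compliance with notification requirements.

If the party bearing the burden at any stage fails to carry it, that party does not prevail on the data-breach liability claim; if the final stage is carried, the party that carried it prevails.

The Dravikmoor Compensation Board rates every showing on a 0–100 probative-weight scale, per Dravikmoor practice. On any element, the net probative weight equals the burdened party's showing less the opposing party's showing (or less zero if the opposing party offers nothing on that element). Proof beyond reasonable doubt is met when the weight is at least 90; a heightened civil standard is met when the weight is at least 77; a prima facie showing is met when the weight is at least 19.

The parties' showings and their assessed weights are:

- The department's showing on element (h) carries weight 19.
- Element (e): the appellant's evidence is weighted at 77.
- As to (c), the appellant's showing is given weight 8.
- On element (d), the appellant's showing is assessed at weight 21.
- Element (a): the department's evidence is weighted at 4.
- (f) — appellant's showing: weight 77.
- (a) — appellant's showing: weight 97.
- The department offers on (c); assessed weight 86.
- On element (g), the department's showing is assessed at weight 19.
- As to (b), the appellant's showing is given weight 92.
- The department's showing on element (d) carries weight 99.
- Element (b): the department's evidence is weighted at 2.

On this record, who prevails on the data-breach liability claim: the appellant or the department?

At Stage 1 the appellant must meet proof beyond reasonable doubt (weight is at least 90): on (a) the weight is 97 less the opposing 4 gives net 93, ≥ 90, so (a) meets the standard; on (b) the weight is 92 less the opposing 2 gives net 90, ≥ 90, so (b) meets the standard.
  Stage 1 carried; the burden shifts to the department.
At Stage 2 the department must meet a heightened civil standard (weight is at least 77): on (c) the weight is 86 less the opposing 8 gives net 78, ≥ 77, so (c) meets the standard; on (d) the weight is 99 less the opposing 21 gives net 78, ≥ 77, so (d) meets the standard.
  The department carries Stage 2; the appellant now bears the burden.
At Stage 3 the appellant must meet a heightened civil standard (weight is at least 77): on (e) the weight is 77, which does reach 77, so (e) meets the standard; on (f) the weight is 77, which does reach 77, so (f) meets the standard.
  The appellant carries Stage 3; the department now bears the burden.
At Stage 4 the department must meet a prima facie showing (weight is at least 19): on (g) the weight is 19, which does reach 19, so (g) meets the standard; on (h) the weight is 19, which does reach 19, so (h) meets the standard.
  The department carries the last stage.
Every stage carried; the department prevails.

department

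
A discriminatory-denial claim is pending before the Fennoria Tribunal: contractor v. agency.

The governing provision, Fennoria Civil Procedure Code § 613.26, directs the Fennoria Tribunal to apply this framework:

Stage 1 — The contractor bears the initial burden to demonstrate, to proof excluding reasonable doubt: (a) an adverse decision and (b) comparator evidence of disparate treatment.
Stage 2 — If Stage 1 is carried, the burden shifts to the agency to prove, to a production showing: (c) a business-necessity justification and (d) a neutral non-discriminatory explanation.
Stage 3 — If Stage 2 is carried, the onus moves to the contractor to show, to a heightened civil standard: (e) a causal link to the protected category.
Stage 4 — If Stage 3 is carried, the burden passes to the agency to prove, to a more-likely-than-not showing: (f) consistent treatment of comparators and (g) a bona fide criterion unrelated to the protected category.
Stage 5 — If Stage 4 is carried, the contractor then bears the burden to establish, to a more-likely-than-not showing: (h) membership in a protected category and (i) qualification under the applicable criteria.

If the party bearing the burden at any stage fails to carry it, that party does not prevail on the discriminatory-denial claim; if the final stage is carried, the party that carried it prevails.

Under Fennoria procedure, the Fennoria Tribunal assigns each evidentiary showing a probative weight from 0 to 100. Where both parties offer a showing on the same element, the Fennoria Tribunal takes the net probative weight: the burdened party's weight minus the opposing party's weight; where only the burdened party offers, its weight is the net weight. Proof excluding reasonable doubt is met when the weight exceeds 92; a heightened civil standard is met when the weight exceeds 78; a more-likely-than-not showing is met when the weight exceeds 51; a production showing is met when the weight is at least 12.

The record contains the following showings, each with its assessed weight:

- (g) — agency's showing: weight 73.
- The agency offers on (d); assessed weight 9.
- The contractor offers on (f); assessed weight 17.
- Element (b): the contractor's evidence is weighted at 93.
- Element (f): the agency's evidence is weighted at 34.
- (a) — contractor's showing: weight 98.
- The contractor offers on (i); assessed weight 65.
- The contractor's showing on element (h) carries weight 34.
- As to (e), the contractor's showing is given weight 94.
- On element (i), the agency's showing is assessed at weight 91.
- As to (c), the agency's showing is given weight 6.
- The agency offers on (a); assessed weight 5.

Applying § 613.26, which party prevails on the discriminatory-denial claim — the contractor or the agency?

Stage 1 — burden on contractor; standard: proof excluding reasonable doubt (weight exceeds 92).
    (a): 98 − 5 = 93 > 92 [met]
    (b): 93 > 92 [met]
  Stage 1 is satisfied; the onus moves to the agency.
Stage 2 — burden on agency; standard: a production showing (weight is at least 12).
    (c): 6 < 12 [not met]
    (d): 9 < 12 [not met]
  Stage 2 not carried; the agency fails its burden.
So the contractor prevails.

contractor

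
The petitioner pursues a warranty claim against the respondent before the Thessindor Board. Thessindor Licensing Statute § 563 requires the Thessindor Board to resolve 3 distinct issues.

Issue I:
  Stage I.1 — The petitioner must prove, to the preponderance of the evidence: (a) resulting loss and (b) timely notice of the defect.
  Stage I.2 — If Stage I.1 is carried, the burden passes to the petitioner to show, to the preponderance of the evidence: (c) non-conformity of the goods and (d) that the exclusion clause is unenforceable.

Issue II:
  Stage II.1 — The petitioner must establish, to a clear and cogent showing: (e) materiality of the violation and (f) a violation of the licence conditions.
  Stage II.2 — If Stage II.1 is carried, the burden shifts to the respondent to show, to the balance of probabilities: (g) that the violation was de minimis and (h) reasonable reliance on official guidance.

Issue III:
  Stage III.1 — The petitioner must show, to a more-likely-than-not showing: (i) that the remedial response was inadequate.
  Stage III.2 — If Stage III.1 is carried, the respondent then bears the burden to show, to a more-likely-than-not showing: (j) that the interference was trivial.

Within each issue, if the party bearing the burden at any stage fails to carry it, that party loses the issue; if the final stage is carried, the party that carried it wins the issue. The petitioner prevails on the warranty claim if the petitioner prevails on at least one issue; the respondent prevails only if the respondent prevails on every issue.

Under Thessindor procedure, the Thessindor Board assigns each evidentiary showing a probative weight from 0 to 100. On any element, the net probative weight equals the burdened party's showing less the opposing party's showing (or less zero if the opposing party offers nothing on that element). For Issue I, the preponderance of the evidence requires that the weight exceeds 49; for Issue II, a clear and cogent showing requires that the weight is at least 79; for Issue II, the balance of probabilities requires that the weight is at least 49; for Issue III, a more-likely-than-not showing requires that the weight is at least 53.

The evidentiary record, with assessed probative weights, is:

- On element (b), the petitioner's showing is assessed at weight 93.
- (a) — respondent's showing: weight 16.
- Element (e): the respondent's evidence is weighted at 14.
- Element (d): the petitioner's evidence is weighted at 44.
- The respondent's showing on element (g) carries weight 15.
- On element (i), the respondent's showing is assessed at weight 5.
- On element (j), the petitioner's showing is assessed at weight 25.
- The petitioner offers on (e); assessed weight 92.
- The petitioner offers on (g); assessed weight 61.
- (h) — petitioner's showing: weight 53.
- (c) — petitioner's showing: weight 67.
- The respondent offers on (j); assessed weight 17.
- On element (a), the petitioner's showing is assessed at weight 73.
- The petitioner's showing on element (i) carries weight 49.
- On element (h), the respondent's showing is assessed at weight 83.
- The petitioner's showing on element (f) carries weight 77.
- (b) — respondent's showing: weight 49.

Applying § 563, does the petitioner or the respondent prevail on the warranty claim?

— Issue I —
Stage I.1 (petitioner, the preponderance of the evidence, weight exceeds 49): (a) net 73−16=57 > 49 — meets; (b) net 93−49=44 ≤ 49 — fails.
  Stage I.1 not carried; the petitioner fails its burden.
So the respondent prevails on this issue.
— Issue II —
Stage II.1 — burden on petitioner; standard: a clear and cogent showing (weight is at least 79).
    (e): 92 − 14 = 78 < 79 [not met]
    (f): 77 < 79 [not met]
  The petitioner does not carry Stage II.1.
So the respondent prevails on this issue.
— Issue III —
Stage III.1 — burden on petitioner; standard: a more-likely-than-not showing (weight is at least 53).
    (i): 49 − 5 = 44 < 53 [not met]
  The petitioner does not carry Stage III.1.
So the respondent prevails on this issue.
Per-issue: Issue I → respondent; Issue II → respondent; Issue III → respondent. The petitioner must prevail on at least one issue; overall, the respondent prevails.

respondent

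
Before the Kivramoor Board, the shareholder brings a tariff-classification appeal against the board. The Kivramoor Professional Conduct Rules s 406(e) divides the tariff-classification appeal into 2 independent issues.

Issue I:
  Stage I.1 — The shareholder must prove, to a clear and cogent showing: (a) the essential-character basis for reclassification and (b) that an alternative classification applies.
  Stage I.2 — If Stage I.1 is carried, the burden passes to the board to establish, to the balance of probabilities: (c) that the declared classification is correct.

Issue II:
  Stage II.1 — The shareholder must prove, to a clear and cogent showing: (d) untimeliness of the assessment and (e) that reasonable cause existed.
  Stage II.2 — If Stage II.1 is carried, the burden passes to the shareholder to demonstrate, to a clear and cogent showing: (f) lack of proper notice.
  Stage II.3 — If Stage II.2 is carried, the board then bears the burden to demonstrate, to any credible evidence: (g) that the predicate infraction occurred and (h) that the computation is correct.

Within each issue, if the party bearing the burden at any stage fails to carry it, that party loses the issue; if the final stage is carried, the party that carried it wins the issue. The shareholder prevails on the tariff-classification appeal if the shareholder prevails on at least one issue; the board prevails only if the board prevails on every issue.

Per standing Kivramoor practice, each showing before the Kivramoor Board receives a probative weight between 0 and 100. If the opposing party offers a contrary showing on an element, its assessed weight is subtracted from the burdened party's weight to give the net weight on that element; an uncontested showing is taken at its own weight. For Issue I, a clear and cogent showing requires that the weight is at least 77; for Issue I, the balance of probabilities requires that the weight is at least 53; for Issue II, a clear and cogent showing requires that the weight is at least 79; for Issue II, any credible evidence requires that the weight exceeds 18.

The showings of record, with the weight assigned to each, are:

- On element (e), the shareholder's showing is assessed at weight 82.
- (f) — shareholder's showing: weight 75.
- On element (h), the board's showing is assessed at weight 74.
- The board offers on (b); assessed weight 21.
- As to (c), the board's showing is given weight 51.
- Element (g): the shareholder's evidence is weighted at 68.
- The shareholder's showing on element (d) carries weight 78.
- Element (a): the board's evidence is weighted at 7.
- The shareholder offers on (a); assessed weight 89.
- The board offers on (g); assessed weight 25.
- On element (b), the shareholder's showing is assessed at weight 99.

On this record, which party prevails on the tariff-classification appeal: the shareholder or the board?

— Issue I —
At Stage I.1 the shareholder must meet a clear and cogent showing (weight is at least 77): on (a) the weight is 89 less the opposing 7 gives net 82, which does reach 77, so (a) meets the standard; on (b) the weight is 99 less the opposing 21 gives net 78, ≥ 77, so (b) meets the standard.
  Stage I.1 is satisfied; the onus moves to the board.
At Stage I.2 the board must meet the balance of probabilities (weight is at least 53): on (c) the weight is 51, which does not reach 53, so (c) does not meet the standard.
  The board does not carry Stage I.2.
So the shareholder prevails on this issue.
— Issue II —
Stage II.1 — burden on shareholder; standard: a clear and cogent showing (weight is at least 79).
    (d): 78 < 79 [not met]
    (e): 82 ≥ 79 [met]
  Not every element is met, so the shareholder fails to carry Stage II.1.
The board prevails on this issue.
Per-issue: Issue I → shareholder; Issue II → board. The shareholder must prevail on at least one issue; overall, the shareholder prevails.

shareholder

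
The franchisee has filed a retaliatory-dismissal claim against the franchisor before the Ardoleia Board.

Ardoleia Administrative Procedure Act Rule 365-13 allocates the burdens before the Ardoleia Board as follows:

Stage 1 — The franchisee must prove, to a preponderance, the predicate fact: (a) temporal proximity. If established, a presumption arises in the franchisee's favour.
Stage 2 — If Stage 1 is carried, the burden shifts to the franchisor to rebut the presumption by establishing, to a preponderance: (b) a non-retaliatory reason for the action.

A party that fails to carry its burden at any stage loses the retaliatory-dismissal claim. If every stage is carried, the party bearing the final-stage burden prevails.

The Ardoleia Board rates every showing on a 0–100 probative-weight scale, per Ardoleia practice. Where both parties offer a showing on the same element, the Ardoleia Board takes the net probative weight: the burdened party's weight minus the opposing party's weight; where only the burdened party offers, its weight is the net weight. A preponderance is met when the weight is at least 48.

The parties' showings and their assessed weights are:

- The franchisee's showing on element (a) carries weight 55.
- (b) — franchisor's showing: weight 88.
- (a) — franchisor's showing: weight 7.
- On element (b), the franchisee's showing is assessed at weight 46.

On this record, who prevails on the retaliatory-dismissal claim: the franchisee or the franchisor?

Stage 1 — burden on franchisee; standard: a preponderance (weight is at least 48).
    (a): 55 − 7 = 48 ≥ 48 [met]
  The franchisee carries Stage 1; the franchisor now bears the burden.
Stage 2 — burden on franchisor; standard: a preponderance (weight is at least 48).
    (b): 88 − 46 = 42 < 48 [not met]
  Stage 2 not carried; the franchisor fails its burden.
The analysis ends at Stage 2; the franchisee prevails.

franchisee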